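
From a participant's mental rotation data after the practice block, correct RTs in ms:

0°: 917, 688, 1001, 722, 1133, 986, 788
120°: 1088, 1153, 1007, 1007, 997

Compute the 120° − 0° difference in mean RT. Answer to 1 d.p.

159.7 ms

M(0°) = 6235/7 = 890.714
M(120°) = 5252/5 = 1050.400
Difference = 1050.400 − 890.714 = 159.686 ms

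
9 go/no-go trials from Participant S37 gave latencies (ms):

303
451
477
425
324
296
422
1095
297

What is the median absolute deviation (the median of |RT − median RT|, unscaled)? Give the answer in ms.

Sorted: 296, 297, 303, 324, 422, 425, 451, 477, 1095 → median = 422
|x − 422|: 119, 29, 55, 3, 98, 126, 0, 673, 125
Sorted deviations: 0, 3, 29, 55, 98, 119, 125, 126, 673 → MAD = 98

98 ms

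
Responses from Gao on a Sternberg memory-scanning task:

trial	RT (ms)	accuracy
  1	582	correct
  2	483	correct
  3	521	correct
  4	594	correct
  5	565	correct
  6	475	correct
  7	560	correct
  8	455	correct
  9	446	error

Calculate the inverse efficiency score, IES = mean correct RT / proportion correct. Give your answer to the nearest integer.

596 ms

Correct trials (n=8): 582, 483, 521, 594, 565, 475, 560, 455
Mean correct RT = 4235/8 = 529.3750 ms
Proportion correct = 8/9
IES = 529.3750 / (8/9) = 595.547 ms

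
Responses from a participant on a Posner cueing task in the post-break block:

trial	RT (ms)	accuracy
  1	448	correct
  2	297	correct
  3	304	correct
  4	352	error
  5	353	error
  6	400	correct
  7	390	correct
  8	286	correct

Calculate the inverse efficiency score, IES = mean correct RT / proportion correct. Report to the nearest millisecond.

Correct trials (n=6): 448, 297, 304, 400, 390, 286
Mean correct RT = 2125/6 = 354.1667 ms
Proportion correct = 6/8
IES = 354.1667 / (6/8) = 472.222 ms

472 ms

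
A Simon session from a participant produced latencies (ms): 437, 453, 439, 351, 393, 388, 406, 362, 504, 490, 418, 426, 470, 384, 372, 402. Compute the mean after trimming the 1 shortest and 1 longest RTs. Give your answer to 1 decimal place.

417.1 ms

Sorted: 351, 362, 372, 384, 388, 393, 402, 406, 418, 426, 437, 439, 453, 470, 490, 504
Drop lowest 1 (351) and highest 1 (504)
Remaining (n=14): Σ = 5840, mean = 5840/14 = 417.143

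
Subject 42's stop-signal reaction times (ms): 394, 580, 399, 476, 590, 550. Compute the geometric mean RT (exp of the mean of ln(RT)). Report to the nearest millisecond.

ln(RT): 5.9764, 6.3630, 5.9890, 6.1654, 6.3801, 6.3099
Mean ln(RT) = 37.1838/6 = 6.19730
Geometric mean = exp(6.19730) = 491.42 ms

491 ms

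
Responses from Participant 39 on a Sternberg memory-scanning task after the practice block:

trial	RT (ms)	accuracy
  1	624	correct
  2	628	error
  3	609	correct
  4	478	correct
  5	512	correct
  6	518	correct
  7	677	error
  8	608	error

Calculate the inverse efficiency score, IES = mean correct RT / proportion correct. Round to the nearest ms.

Correct trials (n=5): 624, 609, 478, 512, 518
Mean correct RT = 2741/5 = 548.2000 ms
Proportion correct = 5/8
IES = 548.2000 / (5/8) = 877.120 ms

877 ms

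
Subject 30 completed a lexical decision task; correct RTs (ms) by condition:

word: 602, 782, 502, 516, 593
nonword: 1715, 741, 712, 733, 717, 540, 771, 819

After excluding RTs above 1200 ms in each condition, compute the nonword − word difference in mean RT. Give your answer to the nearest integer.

nonword: exclude 1715
M(word) = 2995/5 = 599.000
M(nonword) = 5033/7 = 719.000
Difference = 719.000 − 599.000 = 120.000 ms

120 ms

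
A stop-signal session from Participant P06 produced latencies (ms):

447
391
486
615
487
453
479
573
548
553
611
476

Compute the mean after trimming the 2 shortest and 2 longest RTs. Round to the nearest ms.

Sorted: 391, 447, 453, 476, 479, 486, 487, 548, 553, 573, 611, 615
Drop lowest 2 (391, 447) and highest 2 (611, 615)
Remaining (n=8): Σ = 4055, mean = 4055/8 = 506.875

507 ms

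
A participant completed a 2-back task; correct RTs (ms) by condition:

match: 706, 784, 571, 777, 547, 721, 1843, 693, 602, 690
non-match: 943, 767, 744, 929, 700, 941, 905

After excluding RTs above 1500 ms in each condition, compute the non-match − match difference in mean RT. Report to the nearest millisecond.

170 ms

match: exclude 1843
M(match) = 6091/9 = 676.778
M(non-match) = 5929/7 = 847.000
Difference = 847.000 − 676.778 = 170.222 ms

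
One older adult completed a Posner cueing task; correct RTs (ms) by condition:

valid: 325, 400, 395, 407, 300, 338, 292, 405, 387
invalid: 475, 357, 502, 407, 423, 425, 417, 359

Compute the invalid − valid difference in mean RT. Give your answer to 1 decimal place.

59.6 ms

M(valid) = 3249/9 = 361.000
M(invalid) = 3365/8 = 420.625
Difference = 420.625 − 361.000 = 59.625 ms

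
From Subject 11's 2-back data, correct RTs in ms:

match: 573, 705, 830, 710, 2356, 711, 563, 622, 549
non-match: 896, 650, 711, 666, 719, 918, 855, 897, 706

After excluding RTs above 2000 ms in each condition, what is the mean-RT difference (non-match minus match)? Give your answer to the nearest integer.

match: exclude 2356
M(match) = 5263/8 = 657.875
M(non-match) = 7018/9 = 779.778
Difference = 779.778 − 657.875 = 121.903 ms

122 ms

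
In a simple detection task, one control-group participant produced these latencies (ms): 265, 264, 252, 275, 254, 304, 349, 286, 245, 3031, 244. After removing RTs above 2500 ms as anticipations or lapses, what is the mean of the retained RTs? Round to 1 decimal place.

273.8 ms

Excluded: 3031
Retained (n=10): Σ = 2738
Mean = 2738/10 = 273.8000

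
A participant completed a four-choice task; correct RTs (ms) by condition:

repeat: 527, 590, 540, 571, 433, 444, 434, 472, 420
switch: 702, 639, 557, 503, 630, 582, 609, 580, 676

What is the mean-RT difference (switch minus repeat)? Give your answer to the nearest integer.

116 ms

M(repeat) = 4431/9 = 492.333
M(switch) = 5478/9 = 608.667
Difference = 608.667 − 492.333 = 116.333 ms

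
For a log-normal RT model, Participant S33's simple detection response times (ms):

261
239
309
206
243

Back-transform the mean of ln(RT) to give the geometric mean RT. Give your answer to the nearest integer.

249 ms

ln(RT): 5.5645, 5.4765, 5.7333, 5.3279, 5.4931
Mean ln(RT) = 27.5953/5 = 5.51905
Geometric mean = exp(5.51905) = 249.40 ms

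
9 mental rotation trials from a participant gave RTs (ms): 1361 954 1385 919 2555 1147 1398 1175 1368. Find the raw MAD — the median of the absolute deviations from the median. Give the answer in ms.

Sorted: 919, 954, 1147, 1175, 1361, 1368, 1385, 1398, 2555 → median = 1361
|x − 1361|: 0, 407, 24, 442, 1194, 214, 37, 186, 7
Sorted deviations: 0, 7, 24, 37, 186, 214, 407, 442, 1194 → MAD = 186

186 ms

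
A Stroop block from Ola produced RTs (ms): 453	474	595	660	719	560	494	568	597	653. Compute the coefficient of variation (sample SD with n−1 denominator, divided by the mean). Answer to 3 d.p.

0.149

n = 10, Σ = 5773, M = 577.3000
Σ(x−M)² = 66796.100; s = √(66796.100/9) = 86.1498
CV = 86.1498 / 577.3000 = 0.14923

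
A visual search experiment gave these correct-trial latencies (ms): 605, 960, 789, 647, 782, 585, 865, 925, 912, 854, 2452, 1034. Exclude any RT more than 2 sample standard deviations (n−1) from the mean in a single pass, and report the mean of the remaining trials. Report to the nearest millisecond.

n = 12, ΣRT = 11410, M = 950.833
Σ(x−M)² = 2679865.67; s = √(2679865.67/11) = 493.583
Cutoffs: 950.833 ± 2·493.583 → [-36.3, 1938.0]
Outside: 2452 → excluded.
Retained (n=11): Σ = 8958, mean = 8958/11 = 814.364

814 ms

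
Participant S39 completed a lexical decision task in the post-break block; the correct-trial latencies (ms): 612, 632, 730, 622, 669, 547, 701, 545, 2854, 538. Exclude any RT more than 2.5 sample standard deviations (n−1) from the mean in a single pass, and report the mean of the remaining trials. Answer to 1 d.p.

n = 10, ΣRT = 8450, M = 845.000
Σ(x−M)² = 4523458.00; s = √(4523458.00/9) = 708.947
Cutoffs: 845.000 ± 2.5·708.947 → [-927.4, 2617.4]
Outside: 2854 → excluded.
Retained (n=9): Σ = 5596, mean = 5596/9 = 621.778

621.8 ms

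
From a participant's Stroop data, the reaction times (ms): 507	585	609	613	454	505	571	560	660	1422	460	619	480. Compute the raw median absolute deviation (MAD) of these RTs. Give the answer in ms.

64 ms

Sorted: 454, 460, 480, 505, 507, 560, 571, 585, 609, 613, 619, 660, 1422 → median = 571
|x − 571|: 64, 14, 38, 42, 117, 66, 0, 11, 89, 851, 111, 48, 91
Sorted deviations: 0, 11, 14, 38, 42, 48, 64, 66, 89, 91, 111, 117, 851 → MAD = 64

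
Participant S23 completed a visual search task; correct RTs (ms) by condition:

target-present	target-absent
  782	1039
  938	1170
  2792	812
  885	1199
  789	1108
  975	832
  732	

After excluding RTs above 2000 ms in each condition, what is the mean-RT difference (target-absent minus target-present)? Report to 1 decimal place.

176.5 ms

target-present: exclude 2792
M(target-present) = 5101/6 = 850.167
M(target-absent) = 6160/6 = 1026.667
Difference = 1026.667 − 850.167 = 176.500 ms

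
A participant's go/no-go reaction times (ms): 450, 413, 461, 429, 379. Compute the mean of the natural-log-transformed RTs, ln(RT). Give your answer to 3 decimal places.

6.053

ln(RT): 6.1092, 6.0234, 6.1334, 6.0615, 5.9375
Σ ln(RT) = 30.2651
Mean = 30.2651/5 = 6.05302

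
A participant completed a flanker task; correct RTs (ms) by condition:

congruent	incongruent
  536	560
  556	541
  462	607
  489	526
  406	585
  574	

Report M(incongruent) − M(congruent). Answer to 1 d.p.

60.0 ms

M(congruent) = 3023/6 = 503.833
M(incongruent) = 2819/5 = 563.800
Difference = 563.800 − 503.833 = 59.967 ms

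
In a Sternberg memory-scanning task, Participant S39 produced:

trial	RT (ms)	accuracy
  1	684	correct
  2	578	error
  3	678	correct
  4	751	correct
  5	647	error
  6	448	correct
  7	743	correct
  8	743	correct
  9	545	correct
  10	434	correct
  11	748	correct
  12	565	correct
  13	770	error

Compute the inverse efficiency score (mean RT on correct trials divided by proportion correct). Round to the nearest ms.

824 ms

Correct trials (n=10): 684, 678, 751, 448, 743, 743, 545, 434, 748, 565
Mean correct RT = 6339/10 = 633.9000 ms
Proportion correct = 10/13
IES = 633.9000 / (10/13) = 824.070 ms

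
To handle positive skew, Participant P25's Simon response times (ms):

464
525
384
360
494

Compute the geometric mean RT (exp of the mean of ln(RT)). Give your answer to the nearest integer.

ln(RT): 6.1399, 6.2634, 5.9506, 5.8861, 6.2025
Mean ln(RT) = 30.4426/5 = 6.08851
Geometric mean = exp(6.08851) = 440.77 ms

441 ms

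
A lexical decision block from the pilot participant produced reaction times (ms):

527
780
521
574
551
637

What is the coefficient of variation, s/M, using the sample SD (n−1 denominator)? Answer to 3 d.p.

n = 6, Σ = 3590, M = 598.3333
Σ(x−M)² = 48399.333; s = √(48399.333/5) = 98.3863
CV = 98.3863 / 598.3333 = 0.16443

0.164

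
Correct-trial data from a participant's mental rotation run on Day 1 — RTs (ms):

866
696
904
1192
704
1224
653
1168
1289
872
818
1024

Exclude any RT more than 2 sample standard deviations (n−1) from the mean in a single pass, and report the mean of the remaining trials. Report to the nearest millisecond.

951 ms

n = 12, ΣRT = 11410, M = 950.833
Σ(x−M)² = 547473.67; s = √(547473.67/11) = 223.093
Cutoffs: 950.833 ± 2·223.093 → [504.6, 1397.0]
No RTs fall outside the cutoffs; all 12 retained. Mean = 11410/12 = 950.833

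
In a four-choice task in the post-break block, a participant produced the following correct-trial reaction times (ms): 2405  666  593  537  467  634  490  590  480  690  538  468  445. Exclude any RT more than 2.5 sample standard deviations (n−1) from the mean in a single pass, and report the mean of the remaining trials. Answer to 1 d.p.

n = 13, ΣRT = 9003, M = 692.538
Σ(x−M)² = 3253913.23; s = √(3253913.23/12) = 520.730
Cutoffs: 692.538 ± 2.5·520.730 → [-609.3, 1994.4]
Outside: 2405 → excluded.
Retained (n=12): Σ = 6598, mean = 6598/12 = 549.833

549.8 ms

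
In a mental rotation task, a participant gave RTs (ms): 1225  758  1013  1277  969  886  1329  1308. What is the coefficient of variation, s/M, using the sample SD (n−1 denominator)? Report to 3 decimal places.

n = 8, Σ = 8765, M = 1095.6250
Σ(x−M)² = 329995.875; s = √(329995.875/7) = 217.1227
CV = 217.1227 / 1095.6250 = 0.19817

0.198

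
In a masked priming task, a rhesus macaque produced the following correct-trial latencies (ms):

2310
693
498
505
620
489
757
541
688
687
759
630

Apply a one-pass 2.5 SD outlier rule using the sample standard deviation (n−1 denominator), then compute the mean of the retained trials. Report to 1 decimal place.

n = 12, ΣRT = 9177, M = 764.750
Σ(x−M)² = 2708812.25; s = √(2708812.25/11) = 496.242
Cutoffs: 764.750 ± 2.5·496.242 → [-475.9, 2005.4]
Outside: 2310 → excluded.
Retained (n=11): Σ = 6867, mean = 6867/11 = 624.273

624.3 ms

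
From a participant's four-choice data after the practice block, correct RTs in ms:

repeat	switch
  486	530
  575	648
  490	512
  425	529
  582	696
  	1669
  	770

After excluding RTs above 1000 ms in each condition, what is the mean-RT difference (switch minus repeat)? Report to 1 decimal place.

switch: exclude 1669
M(repeat) = 2558/5 = 511.600
M(switch) = 3685/6 = 614.167
Difference = 614.167 − 511.600 = 102.567 ms

102.6 ms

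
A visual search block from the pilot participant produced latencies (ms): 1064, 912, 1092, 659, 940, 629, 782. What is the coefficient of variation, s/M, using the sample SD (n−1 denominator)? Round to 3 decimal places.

n = 7, Σ = 6078, M = 868.2857
Σ(x−M)² = 203909.429; s = √(203909.429/6) = 184.3500
CV = 184.3500 / 868.2857 = 0.21231

0.212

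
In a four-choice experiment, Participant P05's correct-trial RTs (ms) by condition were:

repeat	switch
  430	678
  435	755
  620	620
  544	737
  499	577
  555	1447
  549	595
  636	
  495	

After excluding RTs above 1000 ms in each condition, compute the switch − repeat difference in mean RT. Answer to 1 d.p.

131.1 ms

switch: exclude 1447
M(repeat) = 4763/9 = 529.222
M(switch) = 3962/6 = 660.333
Difference = 660.333 − 529.222 = 131.111 ms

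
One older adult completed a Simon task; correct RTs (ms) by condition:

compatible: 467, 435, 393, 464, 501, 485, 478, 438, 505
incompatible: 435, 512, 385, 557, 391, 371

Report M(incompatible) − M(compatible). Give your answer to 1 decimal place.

-21.1 ms

M(compatible) = 4166/9 = 462.889
M(incompatible) = 2651/6 = 441.833
Difference = 441.833 − 462.889 = -21.056 ms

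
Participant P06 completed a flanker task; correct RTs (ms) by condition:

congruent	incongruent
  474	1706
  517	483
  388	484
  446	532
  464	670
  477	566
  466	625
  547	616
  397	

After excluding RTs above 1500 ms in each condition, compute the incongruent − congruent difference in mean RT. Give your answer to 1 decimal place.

incongruent: exclude 1706
M(congruent) = 4176/9 = 464.000
M(incongruent) = 3976/7 = 568.000
Difference = 568.000 − 464.000 = 104.000 ms

104.0 ms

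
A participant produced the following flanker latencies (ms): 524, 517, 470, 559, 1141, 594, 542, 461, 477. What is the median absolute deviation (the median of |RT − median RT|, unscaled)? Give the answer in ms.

47 ms

Sorted: 461, 470, 477, 517, 524, 542, 559, 594, 1141 → median = 524
|x − 524|: 0, 7, 54, 35, 617, 70, 18, 63, 47
Sorted deviations: 0, 7, 18, 35, 47, 54, 63, 70, 617 → MAD = 47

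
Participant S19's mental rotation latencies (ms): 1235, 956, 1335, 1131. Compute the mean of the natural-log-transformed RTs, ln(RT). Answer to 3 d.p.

ln(RT): 7.1188, 6.8628, 7.1967, 7.0309
Σ ln(RT) = 28.2091
Mean = 28.2091/4 = 7.05228

7.052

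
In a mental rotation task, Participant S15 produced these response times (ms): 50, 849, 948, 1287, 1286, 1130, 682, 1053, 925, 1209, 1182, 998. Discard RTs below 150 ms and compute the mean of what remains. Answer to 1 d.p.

1049.9 ms

Excluded: 50
Retained (n=11): Σ = 11549
Mean = 11549/11 = 1049.9091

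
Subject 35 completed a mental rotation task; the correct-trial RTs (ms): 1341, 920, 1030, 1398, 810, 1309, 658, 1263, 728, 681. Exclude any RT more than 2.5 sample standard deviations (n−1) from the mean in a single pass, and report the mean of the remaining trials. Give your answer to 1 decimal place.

n = 10, ΣRT = 10138, M = 1013.800
Σ(x−M)² = 773539.60; s = √(773539.60/9) = 293.170
Cutoffs: 1013.800 ± 2.5·293.170 → [280.9, 1746.7]
No RTs fall outside the cutoffs; all 10 retained. Mean = 10138/10 = 1013.800

1013.8 ms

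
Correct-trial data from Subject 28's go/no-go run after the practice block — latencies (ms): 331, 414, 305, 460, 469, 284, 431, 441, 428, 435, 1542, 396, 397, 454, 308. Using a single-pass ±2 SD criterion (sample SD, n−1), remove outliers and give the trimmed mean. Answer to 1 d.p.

n = 15, ΣRT = 7095, M = 473.000
Σ(x−M)² = 1276084.00; s = √(1276084.00/14) = 301.909
Cutoffs: 473.000 ± 2·301.909 → [-130.8, 1076.8]
Outside: 1542 → excluded.
Retained (n=14): Σ = 5553, mean = 5553/14 = 396.643

396.6 ms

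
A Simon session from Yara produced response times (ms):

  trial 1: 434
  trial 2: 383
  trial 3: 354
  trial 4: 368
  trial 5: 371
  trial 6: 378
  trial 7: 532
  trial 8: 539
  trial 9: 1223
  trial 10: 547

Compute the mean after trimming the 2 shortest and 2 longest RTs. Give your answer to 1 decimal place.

Sorted: 354, 368, 371, 378, 383, 434, 532, 539, 547, 1223
Drop lowest 2 (354, 368) and highest 2 (547, 1223)
Remaining (n=6): Σ = 2637, mean = 2637/6 = 439.500

439.5 ms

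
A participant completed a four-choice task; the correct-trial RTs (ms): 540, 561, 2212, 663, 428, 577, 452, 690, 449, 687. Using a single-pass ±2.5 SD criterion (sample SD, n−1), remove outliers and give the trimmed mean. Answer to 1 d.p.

560.8 ms

n = 10, ΣRT = 7259, M = 725.900
Σ(x−M)² = 2539612.90; s = √(2539612.90/9) = 531.205
Cutoffs: 725.900 ± 2.5·531.205 → [-602.1, 2053.9]
Outside: 2212 → excluded.
Retained (n=9): Σ = 5047, mean = 5047/9 = 560.778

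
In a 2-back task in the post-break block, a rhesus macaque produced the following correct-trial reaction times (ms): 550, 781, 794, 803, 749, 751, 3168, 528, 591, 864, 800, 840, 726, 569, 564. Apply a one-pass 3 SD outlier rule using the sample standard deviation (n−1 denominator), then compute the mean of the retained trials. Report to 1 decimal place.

707.9 ms

n = 15, ΣRT = 13078, M = 871.867
Σ(x−M)² = 5835753.73; s = √(5835753.73/14) = 645.631
Cutoffs: 871.867 ± 3·645.631 → [-1065.0, 2808.8]
Outside: 3168 → excluded.
Retained (n=14): Σ = 9910, mean = 9910/14 = 707.857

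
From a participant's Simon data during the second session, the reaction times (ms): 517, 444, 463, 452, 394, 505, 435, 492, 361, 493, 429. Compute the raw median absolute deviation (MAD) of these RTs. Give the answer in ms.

Sorted: 361, 394, 429, 435, 444, 452, 463, 492, 493, 505, 517 → median = 452
|x − 452|: 65, 8, 11, 0, 58, 53, 17, 40, 91, 41, 23
Sorted deviations: 0, 8, 11, 17, 23, 40, 41, 53, 58, 65, 91 → MAD = 40

40 ms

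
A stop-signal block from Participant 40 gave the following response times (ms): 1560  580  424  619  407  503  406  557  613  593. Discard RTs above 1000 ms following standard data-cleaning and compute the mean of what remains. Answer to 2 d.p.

Excluded: 1560
Retained (n=9): Σ = 4702
Mean = 4702/9 = 522.4444

522.44 ms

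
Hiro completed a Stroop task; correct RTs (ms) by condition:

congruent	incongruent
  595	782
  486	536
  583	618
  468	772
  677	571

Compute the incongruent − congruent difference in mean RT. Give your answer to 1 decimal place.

94.0 ms

M(congruent) = 2809/5 = 561.800
M(incongruent) = 3279/5 = 655.800
Difference = 655.800 − 561.800 = 94.000 ms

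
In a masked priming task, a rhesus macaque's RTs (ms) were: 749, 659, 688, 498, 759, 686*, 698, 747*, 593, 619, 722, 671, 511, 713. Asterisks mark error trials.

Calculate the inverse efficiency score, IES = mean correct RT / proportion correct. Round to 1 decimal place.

766.1 ms

Correct trials (n=12): 749, 659, 688, 498, 759, 698, 593, 619, 722, 671, 511, 713
Mean correct RT = 7880/12 = 656.6667 ms
Proportion correct = 12/14
IES = 656.6667 / (12/14) = 766.111 ms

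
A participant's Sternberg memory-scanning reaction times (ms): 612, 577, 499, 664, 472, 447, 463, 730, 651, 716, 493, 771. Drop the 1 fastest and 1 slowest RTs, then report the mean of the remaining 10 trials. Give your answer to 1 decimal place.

Sorted: 447, 463, 472, 493, 499, 577, 612, 651, 664, 716, 730, 771
Drop lowest 1 (447) and highest 1 (771)
Remaining (n=10): Σ = 5877, mean = 5877/10 = 587.700

587.7 ms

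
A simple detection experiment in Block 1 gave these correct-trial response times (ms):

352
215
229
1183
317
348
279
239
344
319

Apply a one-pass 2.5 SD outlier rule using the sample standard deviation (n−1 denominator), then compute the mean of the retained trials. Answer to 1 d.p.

n = 10, ΣRT = 3825, M = 382.500
Σ(x−M)² = 735648.50; s = √(735648.50/9) = 285.900
Cutoffs: 382.500 ± 2.5·285.900 → [-332.2, 1097.2]
Outside: 1183 → excluded.
Retained (n=9): Σ = 2642, mean = 2642/9 = 293.556

293.6 ms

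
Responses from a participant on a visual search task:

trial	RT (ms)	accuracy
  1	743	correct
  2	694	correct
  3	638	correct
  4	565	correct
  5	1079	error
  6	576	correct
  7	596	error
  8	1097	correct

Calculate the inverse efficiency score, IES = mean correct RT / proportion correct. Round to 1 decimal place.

958.4 ms

Correct trials (n=6): 743, 694, 638, 565, 576, 1097
Mean correct RT = 4313/6 = 718.8333 ms
Proportion correct = 6/8
IES = 718.8333 / (6/8) = 958.444 ms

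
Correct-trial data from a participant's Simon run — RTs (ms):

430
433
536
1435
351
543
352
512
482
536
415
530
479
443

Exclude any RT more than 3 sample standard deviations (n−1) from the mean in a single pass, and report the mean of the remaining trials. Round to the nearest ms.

n = 14, ΣRT = 7477, M = 534.071
Σ(x−M)² = 928190.93; s = √(928190.93/13) = 267.206
Cutoffs: 534.071 ± 3·267.206 → [-267.5, 1335.7]
Outside: 1435 → excluded.
Retained (n=13): Σ = 6042, mean = 6042/13 = 464.769

465 ms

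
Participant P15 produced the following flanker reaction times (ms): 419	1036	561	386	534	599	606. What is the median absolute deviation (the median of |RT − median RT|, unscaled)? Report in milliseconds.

45 ms

Sorted: 386, 419, 534, 561, 599, 606, 1036 → median = 561
|x − 561|: 142, 475, 0, 175, 27, 38, 45
Sorted deviations: 0, 27, 38, 45, 142, 175, 475 → MAD = 45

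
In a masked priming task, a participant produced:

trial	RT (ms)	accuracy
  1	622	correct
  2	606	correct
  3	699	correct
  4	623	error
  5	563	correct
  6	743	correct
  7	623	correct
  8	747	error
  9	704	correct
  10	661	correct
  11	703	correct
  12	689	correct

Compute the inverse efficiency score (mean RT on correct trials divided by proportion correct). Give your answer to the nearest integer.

794 ms

Correct trials (n=10): 622, 606, 699, 563, 743, 623, 704, 661, 703, 689
Mean correct RT = 6613/10 = 661.3000 ms
Proportion correct = 10/12
IES = 661.3000 / (10/12) = 793.560 ms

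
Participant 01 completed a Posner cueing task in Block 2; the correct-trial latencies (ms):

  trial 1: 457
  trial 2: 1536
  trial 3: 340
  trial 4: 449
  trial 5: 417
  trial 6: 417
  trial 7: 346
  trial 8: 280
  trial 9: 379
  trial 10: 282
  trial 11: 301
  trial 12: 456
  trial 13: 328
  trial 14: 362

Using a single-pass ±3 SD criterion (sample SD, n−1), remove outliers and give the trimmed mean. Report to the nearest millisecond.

n = 14, ΣRT = 6350, M = 453.571
Σ(x−M)² = 1311391.43; s = √(1311391.43/13) = 317.610
Cutoffs: 453.571 ± 3·317.610 → [-499.3, 1406.4]
Outside: 1536 → excluded.
Retained (n=13): Σ = 4814, mean = 4814/13 = 370.308

370 ms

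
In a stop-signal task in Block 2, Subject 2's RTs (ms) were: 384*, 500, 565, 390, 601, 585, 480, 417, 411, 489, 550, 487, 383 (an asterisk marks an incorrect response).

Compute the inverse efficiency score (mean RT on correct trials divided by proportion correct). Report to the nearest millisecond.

529 ms

Correct trials (n=12): 500, 565, 390, 601, 585, 480, 417, 411, 489, 550, 487, 383
Mean correct RT = 5858/12 = 488.1667 ms
Proportion correct = 12/13
IES = 488.1667 / (12/13) = 528.847 ms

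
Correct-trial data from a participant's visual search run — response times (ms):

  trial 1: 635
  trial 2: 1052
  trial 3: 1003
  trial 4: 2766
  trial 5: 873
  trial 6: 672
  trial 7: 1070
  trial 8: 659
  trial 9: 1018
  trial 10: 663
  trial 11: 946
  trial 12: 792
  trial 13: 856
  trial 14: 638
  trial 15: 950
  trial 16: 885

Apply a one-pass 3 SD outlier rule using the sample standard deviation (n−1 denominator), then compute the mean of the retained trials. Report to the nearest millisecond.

847 ms

n = 16, ΣRT = 15478, M = 967.375
Σ(x−M)² = 3810135.75; s = √(3810135.75/15) = 503.993
Cutoffs: 967.375 ± 3·503.993 → [-544.6, 2479.4]
Outside: 2766 → excluded.
Retained (n=15): Σ = 12712, mean = 12712/15 = 847.467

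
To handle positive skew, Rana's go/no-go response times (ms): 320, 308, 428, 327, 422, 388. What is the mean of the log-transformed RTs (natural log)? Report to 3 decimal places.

ln(RT): 5.7683, 5.7301, 6.0591, 5.7900, 6.0450, 5.9610
Σ ln(RT) = 35.3535
Mean = 35.3535/6 = 5.89225

5.892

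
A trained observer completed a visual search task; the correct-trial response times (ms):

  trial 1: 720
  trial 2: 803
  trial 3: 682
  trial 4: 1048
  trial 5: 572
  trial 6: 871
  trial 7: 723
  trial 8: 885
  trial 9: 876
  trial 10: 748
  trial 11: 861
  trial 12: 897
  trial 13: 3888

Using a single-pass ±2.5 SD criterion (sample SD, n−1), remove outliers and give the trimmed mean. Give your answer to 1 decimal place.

807.2 ms

n = 13, ΣRT = 13574, M = 1044.154
Σ(x−M)² = 8934425.69; s = √(8934425.69/12) = 862.865
Cutoffs: 1044.154 ± 2.5·862.865 → [-1113.0, 3201.3]
Outside: 3888 → excluded.
Retained (n=12): Σ = 9686, mean = 9686/12 = 807.167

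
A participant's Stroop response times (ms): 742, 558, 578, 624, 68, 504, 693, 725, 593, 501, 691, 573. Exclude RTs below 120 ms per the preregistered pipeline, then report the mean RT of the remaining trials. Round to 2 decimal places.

616.55 ms

Excluded: 68
Retained (n=11): Σ = 6782
Mean = 6782/11 = 616.5455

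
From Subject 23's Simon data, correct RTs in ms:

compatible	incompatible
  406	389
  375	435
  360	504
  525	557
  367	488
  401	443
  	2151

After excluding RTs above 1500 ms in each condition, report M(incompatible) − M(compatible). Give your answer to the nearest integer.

incompatible: exclude 2151
M(compatible) = 2434/6 = 405.667
M(incompatible) = 2816/6 = 469.333
Difference = 469.333 − 405.667 = 63.667 ms

64 ms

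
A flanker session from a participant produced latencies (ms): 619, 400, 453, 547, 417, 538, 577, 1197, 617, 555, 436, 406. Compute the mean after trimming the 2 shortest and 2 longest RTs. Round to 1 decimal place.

517.5 ms

Sorted: 400, 406, 417, 436, 453, 538, 547, 555, 577, 617, 619, 1197
Drop lowest 2 (400, 406) and highest 2 (619, 1197)
Remaining (n=8): Σ = 4140, mean = 4140/8 = 517.500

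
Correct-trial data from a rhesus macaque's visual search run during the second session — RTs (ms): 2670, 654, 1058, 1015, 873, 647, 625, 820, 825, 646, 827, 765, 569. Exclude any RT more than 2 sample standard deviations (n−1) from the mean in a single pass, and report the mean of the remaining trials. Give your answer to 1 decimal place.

777.0 ms

n = 13, ΣRT = 11994, M = 922.615
Σ(x−M)² = 3574975.08; s = √(3574975.08/12) = 545.816
Cutoffs: 922.615 ± 2·545.816 → [-169.0, 2014.2]
Outside: 2670 → excluded.
Retained (n=12): Σ = 9324, mean = 9324/12 = 777.000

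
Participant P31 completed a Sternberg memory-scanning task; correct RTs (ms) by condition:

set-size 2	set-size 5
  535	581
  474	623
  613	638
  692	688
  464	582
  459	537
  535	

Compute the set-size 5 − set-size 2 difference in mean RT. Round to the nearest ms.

69 ms

M(set-size 2) = 3772/7 = 538.857
M(set-size 5) = 3649/6 = 608.167
Difference = 608.167 − 538.857 = 69.310 ms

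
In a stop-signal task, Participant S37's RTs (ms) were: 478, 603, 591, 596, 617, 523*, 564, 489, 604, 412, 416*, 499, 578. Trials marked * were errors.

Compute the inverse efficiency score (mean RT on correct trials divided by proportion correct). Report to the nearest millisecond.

Correct trials (n=11): 478, 603, 591, 596, 617, 564, 489, 604, 412, 499, 578
Mean correct RT = 6031/11 = 548.2727 ms
Proportion correct = 11/13
IES = 548.2727 / (11/13) = 647.959 ms

648 ms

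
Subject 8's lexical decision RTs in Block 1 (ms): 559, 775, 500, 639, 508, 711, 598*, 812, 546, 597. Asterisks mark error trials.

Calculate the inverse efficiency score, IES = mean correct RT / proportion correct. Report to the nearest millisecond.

Correct trials (n=9): 559, 775, 500, 639, 508, 711, 812, 546, 597
Mean correct RT = 5647/9 = 627.4444 ms
Proportion correct = 9/10
IES = 627.4444 / (9/10) = 697.160 ms

697 ms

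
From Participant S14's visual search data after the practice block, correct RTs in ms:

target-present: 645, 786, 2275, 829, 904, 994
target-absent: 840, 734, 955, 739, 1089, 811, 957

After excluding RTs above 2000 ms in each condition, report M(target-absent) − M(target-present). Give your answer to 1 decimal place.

43.4 ms

target-present: exclude 2275
M(target-present) = 4158/5 = 831.600
M(target-absent) = 6125/7 = 875.000
Difference = 875.000 − 831.600 = 43.400 ms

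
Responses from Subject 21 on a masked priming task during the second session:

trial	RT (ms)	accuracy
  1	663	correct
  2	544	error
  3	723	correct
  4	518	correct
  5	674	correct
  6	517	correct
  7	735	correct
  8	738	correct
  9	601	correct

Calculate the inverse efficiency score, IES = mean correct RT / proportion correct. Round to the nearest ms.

727 ms

Correct trials (n=8): 663, 723, 518, 674, 517, 735, 738, 601
Mean correct RT = 5169/8 = 646.1250 ms
Proportion correct = 8/9
IES = 646.1250 / (8/9) = 726.891 ms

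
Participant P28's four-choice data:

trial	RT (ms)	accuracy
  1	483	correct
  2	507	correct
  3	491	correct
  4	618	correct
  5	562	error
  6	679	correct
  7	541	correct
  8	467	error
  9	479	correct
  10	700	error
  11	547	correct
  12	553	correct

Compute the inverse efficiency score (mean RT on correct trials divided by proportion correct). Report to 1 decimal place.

725.6 ms

Correct trials (n=9): 483, 507, 491, 618, 679, 541, 479, 547, 553
Mean correct RT = 4898/9 = 544.2222 ms
Proportion correct = 9/12
IES = 544.2222 / (9/12) = 725.630 ms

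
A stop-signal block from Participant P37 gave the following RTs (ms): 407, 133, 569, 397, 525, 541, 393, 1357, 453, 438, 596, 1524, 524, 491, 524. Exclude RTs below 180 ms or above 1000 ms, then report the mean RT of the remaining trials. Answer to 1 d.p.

488.2 ms

Excluded: 133, 1357, 1524
Retained (n=12): Σ = 5858
Mean = 5858/12 = 488.1667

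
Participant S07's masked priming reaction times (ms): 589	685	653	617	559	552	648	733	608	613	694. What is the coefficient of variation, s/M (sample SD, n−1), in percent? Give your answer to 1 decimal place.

9.0%

n = 11, Σ = 6951, M = 631.9091
Σ(x−M)² = 32290.909; s = √(32290.909/10) = 56.8251
CV = 56.8251 / 631.9091 = 0.08993 = 8.993%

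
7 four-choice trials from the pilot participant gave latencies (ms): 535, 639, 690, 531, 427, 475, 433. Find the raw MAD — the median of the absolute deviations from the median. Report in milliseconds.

Sorted: 427, 433, 475, 531, 535, 639, 690 → median = 531
|x − 531|: 4, 108, 159, 0, 104, 56, 98
Sorted deviations: 0, 4, 56, 98, 104, 108, 159 → MAD = 98

98 ms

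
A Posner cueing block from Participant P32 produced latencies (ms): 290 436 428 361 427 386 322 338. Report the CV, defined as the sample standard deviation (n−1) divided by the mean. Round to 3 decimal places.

0.146

n = 8, Σ = 2988, M = 373.5000
Σ(x−M)² = 20936.000; s = √(20936.000/7) = 54.6887
CV = 54.6887 / 373.5000 = 0.14642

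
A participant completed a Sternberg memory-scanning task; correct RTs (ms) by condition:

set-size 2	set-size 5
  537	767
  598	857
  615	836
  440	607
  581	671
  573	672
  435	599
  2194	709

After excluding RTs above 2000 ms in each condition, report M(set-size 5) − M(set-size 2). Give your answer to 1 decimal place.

174.9 ms

set-size 2: exclude 2194
M(set-size 2) = 3779/7 = 539.857
M(set-size 5) = 5718/8 = 714.750
Difference = 714.750 − 539.857 = 174.893 ms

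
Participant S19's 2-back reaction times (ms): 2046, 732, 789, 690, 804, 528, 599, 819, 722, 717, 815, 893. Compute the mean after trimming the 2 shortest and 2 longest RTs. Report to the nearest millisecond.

761 ms

Sorted: 528, 599, 690, 717, 722, 732, 789, 804, 815, 819, 893, 2046
Drop lowest 2 (528, 599) and highest 2 (893, 2046)
Remaining (n=8): Σ = 6088, mean = 6088/8 = 761.000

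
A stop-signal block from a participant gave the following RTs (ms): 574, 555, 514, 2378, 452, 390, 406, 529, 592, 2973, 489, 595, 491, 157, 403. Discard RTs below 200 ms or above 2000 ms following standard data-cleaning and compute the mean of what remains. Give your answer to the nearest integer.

499 ms

Excluded: 157, 2378, 2973
Retained (n=12): Σ = 5990
Mean = 5990/12 = 499.1667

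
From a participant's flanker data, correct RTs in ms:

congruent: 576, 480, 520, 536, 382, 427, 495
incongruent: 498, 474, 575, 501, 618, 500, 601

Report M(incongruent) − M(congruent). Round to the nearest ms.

50 ms

M(congruent) = 3416/7 = 488.000
M(incongruent) = 3767/7 = 538.143
Difference = 538.143 − 488.000 = 50.143 ms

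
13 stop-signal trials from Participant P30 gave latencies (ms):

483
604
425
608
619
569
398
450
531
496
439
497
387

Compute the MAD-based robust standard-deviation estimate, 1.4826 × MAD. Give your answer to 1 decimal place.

105.3 ms

Sorted: 387, 398, 425, 439, 450, 483, 496, 497, 531, 569, 604, 608, 619 → median = 496
|x − 496| sorted: 0, 1, 13, 35, 46, 57, 71, 73, 98, 108, 109, 112, 123 → MAD = 71
Robust SD ≈ 1.4826 × 71 = 105.265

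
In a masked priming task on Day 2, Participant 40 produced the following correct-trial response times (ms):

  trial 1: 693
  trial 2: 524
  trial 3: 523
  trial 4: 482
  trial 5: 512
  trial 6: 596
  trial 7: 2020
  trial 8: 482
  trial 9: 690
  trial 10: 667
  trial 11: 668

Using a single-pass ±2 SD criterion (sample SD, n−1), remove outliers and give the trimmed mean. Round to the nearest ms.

584 ms

n = 11, ΣRT = 7857, M = 714.273
Σ(x−M)² = 1945934.18; s = √(1945934.18/10) = 441.127
Cutoffs: 714.273 ± 2·441.127 → [-168.0, 1596.5]
Outside: 2020 → excluded.
Retained (n=10): Σ = 5837, mean = 5837/10 = 583.700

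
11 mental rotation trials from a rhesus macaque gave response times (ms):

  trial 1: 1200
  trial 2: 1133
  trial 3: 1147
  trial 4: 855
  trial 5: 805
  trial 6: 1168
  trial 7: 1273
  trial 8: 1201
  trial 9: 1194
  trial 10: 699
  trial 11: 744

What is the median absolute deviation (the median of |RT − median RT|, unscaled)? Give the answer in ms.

54 ms

Sorted: 699, 744, 805, 855, 1133, 1147, 1168, 1194, 1200, 1201, 1273 → median = 1147
|x − 1147|: 53, 14, 0, 292, 342, 21, 126, 54, 47, 448, 403
Sorted deviations: 0, 14, 21, 47, 53, 54, 126, 292, 342, 403, 448 → MAD = 54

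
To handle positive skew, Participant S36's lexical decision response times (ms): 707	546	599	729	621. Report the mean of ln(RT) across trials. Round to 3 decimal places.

ln(RT): 6.5610, 6.3026, 6.3953, 6.5917, 6.4313
Σ ln(RT) = 32.2819
Mean = 32.2819/5 = 6.45638

6.456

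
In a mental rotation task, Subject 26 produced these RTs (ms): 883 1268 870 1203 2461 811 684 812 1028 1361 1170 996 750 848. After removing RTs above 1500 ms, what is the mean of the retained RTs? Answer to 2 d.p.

Excluded: 2461
Retained (n=13): Σ = 12684
Mean = 12684/13 = 975.6923

975.69 ms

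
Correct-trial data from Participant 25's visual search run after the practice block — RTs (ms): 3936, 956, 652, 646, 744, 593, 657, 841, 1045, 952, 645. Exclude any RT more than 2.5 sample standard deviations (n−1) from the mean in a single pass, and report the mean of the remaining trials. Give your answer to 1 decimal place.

n = 11, ΣRT = 11667, M = 1060.636
Σ(x−M)² = 9332476.55; s = √(9332476.55/10) = 966.047
Cutoffs: 1060.636 ± 2.5·966.047 → [-1354.5, 3475.8]
Outside: 3936 → excluded.
Retained (n=10): Σ = 7731, mean = 7731/10 = 773.100

773.1 ms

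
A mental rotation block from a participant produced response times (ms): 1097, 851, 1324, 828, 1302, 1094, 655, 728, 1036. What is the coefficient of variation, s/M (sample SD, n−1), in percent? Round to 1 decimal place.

24.2%

n = 9, Σ = 8915, M = 990.5556
Σ(x−M)² = 459712.222; s = √(459712.222/8) = 239.7166
CV = 239.7166 / 990.5556 = 0.24200 = 24.200%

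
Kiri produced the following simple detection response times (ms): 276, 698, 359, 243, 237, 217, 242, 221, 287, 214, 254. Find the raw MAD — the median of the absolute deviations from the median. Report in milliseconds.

26 ms

Sorted: 214, 217, 221, 237, 242, 243, 254, 276, 287, 359, 698 → median = 243
|x − 243|: 33, 455, 116, 0, 6, 26, 1, 22, 44, 29, 11
Sorted deviations: 0, 1, 6, 11, 22, 26, 29, 33, 44, 116, 455 → MAD = 26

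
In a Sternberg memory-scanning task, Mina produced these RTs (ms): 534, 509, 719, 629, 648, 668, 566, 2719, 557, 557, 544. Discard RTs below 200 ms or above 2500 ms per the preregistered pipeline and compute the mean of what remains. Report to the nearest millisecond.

593 ms

Excluded: 2719
Retained (n=10): Σ = 5931
Mean = 5931/10 = 593.1000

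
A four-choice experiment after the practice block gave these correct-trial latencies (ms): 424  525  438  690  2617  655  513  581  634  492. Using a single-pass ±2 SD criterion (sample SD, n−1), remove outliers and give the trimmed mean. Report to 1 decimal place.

n = 10, ΣRT = 7569, M = 756.900
Σ(x−M)² = 3916832.90; s = √(3916832.90/9) = 659.700
Cutoffs: 756.900 ± 2·659.700 → [-562.5, 2076.3]
Outside: 2617 → excluded.
Retained (n=9): Σ = 4952, mean = 4952/9 = 550.222

550.2 ms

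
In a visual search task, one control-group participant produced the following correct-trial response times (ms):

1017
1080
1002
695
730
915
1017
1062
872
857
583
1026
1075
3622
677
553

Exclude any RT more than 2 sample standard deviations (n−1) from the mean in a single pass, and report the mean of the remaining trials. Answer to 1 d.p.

n = 16, ΣRT = 16783, M = 1048.938
Σ(x−M)² = 7541702.94; s = √(7541702.94/15) = 709.070
Cutoffs: 1048.938 ± 2·709.070 → [-369.2, 2467.1]
Outside: 3622 → excluded.
Retained (n=15): Σ = 13161, mean = 13161/15 = 877.400

877.4 ms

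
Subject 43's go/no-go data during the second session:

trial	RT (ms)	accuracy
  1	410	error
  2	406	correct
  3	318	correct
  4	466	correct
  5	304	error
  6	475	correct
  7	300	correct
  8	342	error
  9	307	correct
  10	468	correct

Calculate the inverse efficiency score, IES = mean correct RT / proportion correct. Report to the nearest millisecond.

559 ms

Correct trials (n=7): 406, 318, 466, 475, 300, 307, 468
Mean correct RT = 2740/7 = 391.4286 ms
Proportion correct = 7/10
IES = 391.4286 / (7/10) = 559.184 ms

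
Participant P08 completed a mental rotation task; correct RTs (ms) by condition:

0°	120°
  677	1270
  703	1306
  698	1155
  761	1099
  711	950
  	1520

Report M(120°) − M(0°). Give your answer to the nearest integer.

507 ms

M(0°) = 3550/5 = 710.000
M(120°) = 7300/6 = 1216.667
Difference = 1216.667 − 710.000 = 506.667 ms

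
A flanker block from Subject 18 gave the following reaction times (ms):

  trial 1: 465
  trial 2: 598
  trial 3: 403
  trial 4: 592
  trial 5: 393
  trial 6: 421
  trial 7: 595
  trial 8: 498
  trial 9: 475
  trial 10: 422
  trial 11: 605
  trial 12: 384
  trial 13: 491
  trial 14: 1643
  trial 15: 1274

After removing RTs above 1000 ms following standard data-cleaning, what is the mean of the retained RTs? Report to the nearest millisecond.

488 ms

Excluded: 1274, 1643
Retained (n=13): Σ = 6342
Mean = 6342/13 = 487.8462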